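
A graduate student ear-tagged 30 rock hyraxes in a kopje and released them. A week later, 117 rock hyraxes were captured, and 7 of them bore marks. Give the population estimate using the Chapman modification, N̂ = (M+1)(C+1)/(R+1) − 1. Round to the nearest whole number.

N̂ = (30+1)(117+1)/(7+1) − 1 = 31·118/8 − 1
= 3658/8 − 1 ≈ 457.2 − 1 ≈ 456.2 → 456

N ≈ 456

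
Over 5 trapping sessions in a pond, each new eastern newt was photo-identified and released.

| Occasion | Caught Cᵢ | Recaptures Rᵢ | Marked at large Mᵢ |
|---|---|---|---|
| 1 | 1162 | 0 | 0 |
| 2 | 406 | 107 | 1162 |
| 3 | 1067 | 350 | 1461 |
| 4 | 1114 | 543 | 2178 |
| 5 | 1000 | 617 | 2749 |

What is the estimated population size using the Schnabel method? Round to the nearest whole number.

N ≈ 4456

Σ MᵢCᵢ = 0·1162 + 1162·406 + 1461·1067 + 2178·1114 + 2749·1000 = 0 + 471772 + 1558887 + 2426292 + 2749000 = 7205951
Σ Rᵢ = 0 + 107 + 350 + 543 + 617 = 1617
N̂ = 7205951 / 1617 ≈ 4456.4 → 4456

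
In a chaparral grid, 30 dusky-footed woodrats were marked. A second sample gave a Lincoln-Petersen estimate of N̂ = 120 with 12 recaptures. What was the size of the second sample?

From N = M·C/R: C = N·R / M = 120·12 / 30 = 1440 / 30 = 48.

C = 48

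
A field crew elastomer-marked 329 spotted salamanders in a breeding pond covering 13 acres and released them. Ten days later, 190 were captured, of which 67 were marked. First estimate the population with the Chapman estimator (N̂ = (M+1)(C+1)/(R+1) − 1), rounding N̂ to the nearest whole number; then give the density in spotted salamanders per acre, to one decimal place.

N̂ = 330·191/68 − 1 = 63030/68 − 1 ≈ 925.9 → 926
Density = N̂ / area = 926 / 13 ≈ 71.23 → 71.2 per acre

density ≈ 71.2 spotted salamanders per acre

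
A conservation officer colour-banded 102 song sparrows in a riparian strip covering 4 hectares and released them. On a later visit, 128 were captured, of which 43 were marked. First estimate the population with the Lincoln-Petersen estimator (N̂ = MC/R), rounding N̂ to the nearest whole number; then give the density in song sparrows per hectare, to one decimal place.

density ≈ 76.0 song sparrows per hectare

N̂ = 102·128/43 = 13056/43 ≈ 303.6 → 304
Density = N̂ / area = 304 / 4 = 76.0 per hectare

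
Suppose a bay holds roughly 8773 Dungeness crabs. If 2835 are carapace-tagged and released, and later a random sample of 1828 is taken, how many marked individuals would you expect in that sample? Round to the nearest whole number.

expected recaptures ≈ 591

Expected recaptures E[R] = M·C / N.
E[R] = 2835 × 1828 / 8773 = 5182380 / 8773 ≈ 590.7 → 591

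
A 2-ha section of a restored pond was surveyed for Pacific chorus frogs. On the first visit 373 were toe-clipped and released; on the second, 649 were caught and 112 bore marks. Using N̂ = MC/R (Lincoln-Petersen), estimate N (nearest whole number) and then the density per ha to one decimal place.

density ≈ 1080.5 Pacific chorus frogs per ha

N̂ = 373·649/112 = 242077/112 ≈ 2161.4 → 2161
Density = N̂ / area = 2161 / 2 ≈ 1080.50 → 1080.5 per ha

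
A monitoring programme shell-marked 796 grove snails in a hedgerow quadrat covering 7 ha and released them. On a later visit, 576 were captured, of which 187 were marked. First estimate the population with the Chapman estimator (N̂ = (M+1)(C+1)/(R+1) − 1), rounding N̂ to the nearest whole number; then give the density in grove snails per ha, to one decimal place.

N̂ = 797·577/188 − 1 = 459869/188 − 1 ≈ 2445.1 → 2445
Density = N̂ / area = 2445 / 7 ≈ 349.29 → 349.3 per ha

density ≈ 349.3 grove snails per ha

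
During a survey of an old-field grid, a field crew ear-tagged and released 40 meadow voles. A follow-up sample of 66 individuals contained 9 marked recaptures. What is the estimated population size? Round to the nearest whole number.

Lincoln-Petersen assumes M/N = R/C, so N = M·C / R.
N = (40 × 66) / 9 = 2640 / 9 ≈ 293.3 → 293

N ≈ 293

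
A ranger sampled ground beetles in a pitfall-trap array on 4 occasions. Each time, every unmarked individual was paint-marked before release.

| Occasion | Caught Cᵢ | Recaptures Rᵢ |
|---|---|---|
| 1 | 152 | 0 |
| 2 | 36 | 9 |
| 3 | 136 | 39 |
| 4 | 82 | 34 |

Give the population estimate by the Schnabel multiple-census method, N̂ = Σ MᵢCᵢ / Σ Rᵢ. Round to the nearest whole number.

N ≈ 640

Marked at large before each occasion: Mᵢ = Σⱼ<ᵢ (Cⱼ − Rⱼ) → M1=0, M2=152, M3=179, M4=276
Σ MᵢCᵢ = 0·152 + 152·36 + 179·136 + 276·82 = 0 + 5472 + 24344 + 22632 = 52448
Σ Rᵢ = 0 + 9 + 39 + 34 = 82
N̂ = 52448 / 82 ≈ 639.6 → 640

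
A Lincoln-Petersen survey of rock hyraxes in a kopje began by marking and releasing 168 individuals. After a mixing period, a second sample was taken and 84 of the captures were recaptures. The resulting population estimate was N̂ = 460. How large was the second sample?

C = 230

From N = M·C/R: C = N·R / M = 460·84 / 168 = 38640 / 168 = 230.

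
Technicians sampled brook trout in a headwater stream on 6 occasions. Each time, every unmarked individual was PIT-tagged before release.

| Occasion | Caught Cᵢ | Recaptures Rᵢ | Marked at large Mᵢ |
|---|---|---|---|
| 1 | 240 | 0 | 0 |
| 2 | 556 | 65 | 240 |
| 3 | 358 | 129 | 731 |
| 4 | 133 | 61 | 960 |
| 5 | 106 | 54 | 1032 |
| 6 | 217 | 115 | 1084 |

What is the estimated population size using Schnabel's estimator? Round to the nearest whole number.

Σ MᵢCᵢ = 0·240 + 240·556 + 731·358 + 960·133 + 1032·106 + 1084·217 = 0 + 133440 + 261698 + 127680 + 109392 + 235228 = 867438
Σ Rᵢ = 0 + 65 + 129 + 61 + 54 + 115 = 424
N̂ = 867438 / 424 ≈ 2045.8 → 2046

N ≈ 2046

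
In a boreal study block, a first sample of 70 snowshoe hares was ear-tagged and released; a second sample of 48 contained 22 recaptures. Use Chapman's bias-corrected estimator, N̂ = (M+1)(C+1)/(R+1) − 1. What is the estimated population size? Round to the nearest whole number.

N ≈ 150

N̂ = (70+1)(48+1)/(22+1) − 1 = 71·49/23 − 1
= 3479/23 − 1 ≈ 151.3 − 1 ≈ 150.3 → 150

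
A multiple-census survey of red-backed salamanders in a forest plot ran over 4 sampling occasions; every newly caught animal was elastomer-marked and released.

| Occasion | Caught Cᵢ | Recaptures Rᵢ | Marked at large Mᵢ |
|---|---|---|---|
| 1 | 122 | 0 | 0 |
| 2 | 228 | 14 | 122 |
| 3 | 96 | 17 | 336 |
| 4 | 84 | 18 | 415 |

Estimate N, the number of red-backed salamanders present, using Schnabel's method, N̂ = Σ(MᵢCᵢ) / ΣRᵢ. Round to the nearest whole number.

Σ MᵢCᵢ = 0·122 + 122·228 + 336·96 + 415·84 = 0 + 27816 + 32256 + 34860 = 94932
Σ Rᵢ = 0 + 14 + 17 + 18 = 49
N̂ = 94932 / 49 ≈ 1937.4 → 1937

N ≈ 1937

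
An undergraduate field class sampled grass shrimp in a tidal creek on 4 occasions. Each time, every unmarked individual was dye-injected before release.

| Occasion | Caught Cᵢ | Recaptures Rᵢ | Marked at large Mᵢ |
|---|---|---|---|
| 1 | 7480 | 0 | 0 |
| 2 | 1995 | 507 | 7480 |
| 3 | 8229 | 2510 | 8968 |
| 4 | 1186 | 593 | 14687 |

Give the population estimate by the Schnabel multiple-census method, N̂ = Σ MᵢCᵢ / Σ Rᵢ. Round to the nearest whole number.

N ≈ 29,401

Σ MᵢCᵢ = 0·7480 + 7480·1995 + 8968·8229 + 14687·1186 = 0 + 14922600 + 73797672 + 17418782 = 106139054
Σ Rᵢ = 0 + 507 + 2510 + 593 = 3610
N̂ = 106139054 / 3610 ≈ 29401.4 → 29401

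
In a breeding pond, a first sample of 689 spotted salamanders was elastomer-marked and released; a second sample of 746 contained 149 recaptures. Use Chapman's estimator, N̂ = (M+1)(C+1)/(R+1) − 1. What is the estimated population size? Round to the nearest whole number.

N̂ = (689+1)(746+1)/(149+1) − 1 = 690·747/150 − 1
= 515430/150 − 1 ≈ 3436.2 − 1 ≈ 3435.2 → 3435

N ≈ 3435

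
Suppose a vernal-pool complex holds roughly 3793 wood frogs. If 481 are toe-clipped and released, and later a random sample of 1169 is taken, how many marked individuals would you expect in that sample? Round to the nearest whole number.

expected recaptures ≈ 148

Expected recaptures E[R] = M·C / N.
E[R] = 481 × 1169 / 3793 = 562289 / 3793 ≈ 148.2 → 148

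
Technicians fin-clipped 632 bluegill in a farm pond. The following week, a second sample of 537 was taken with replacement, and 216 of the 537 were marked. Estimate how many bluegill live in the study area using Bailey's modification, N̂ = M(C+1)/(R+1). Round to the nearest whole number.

N̂ = 632·(537+1)/(216+1) = 632·538/217 = 340016/217 ≈ 1566.9 → 1567

N ≈ 1567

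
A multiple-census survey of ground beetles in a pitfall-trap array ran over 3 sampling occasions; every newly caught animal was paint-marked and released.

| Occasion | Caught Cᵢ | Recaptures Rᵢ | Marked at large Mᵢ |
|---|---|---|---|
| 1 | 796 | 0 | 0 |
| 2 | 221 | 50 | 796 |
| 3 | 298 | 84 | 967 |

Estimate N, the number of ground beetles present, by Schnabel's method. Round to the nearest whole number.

N ≈ 3463

Σ MᵢCᵢ = 0·796 + 796·221 + 967·298 = 0 + 175916 + 288166 = 464082
Σ Rᵢ = 0 + 50 + 84 = 134
N̂ = 464082 / 134 ≈ 3463.3 → 3463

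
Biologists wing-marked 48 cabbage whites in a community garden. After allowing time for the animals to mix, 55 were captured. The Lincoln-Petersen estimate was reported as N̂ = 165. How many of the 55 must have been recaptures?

R = 16

From N = M·C/R: R = M·C / N = 48·55 / 165 = 2640 / 165 = 16.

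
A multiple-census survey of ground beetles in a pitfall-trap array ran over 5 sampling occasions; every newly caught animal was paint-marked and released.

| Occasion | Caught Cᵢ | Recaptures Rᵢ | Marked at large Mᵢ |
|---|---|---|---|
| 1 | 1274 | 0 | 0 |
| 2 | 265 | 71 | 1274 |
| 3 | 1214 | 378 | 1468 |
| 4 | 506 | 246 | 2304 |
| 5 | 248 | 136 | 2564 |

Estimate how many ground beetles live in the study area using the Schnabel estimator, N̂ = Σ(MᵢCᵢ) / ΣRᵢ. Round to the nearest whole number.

N ≈ 4719

Σ MᵢCᵢ = 0·1274 + 1274·265 + 1468·1214 + 2304·506 + 2564·248 = 0 + 337610 + 1782152 + 1165824 + 635872 = 3921458
Σ Rᵢ = 0 + 71 + 378 + 246 + 136 = 831
N̂ = 3921458 / 831 ≈ 4719.0 → 4719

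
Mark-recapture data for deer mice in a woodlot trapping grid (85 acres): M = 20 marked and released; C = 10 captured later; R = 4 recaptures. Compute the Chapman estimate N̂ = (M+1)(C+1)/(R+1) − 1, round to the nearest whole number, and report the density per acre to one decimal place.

density ≈ 0.5 deer mice per acre

N̂ = 21·11/5 − 1 = 231/5 − 1 ≈ 45.2 → 45
Density = N̂ / area = 45 / 85 ≈ 0.53 → 0.5 per acre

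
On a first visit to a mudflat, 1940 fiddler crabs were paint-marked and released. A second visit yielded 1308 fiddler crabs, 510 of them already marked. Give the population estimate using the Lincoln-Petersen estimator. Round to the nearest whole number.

Lincoln-Petersen assumes M/N = R/C, so N = M·C / R.
N = (1940 × 1308) / 510 = 2537520 / 510 ≈ 4975.5 → 4976

N ≈ 4976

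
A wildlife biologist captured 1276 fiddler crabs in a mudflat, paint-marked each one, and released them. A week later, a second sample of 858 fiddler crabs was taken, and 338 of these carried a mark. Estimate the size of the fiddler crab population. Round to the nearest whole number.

N = (1276 × 858) / 338 = 1094808 / 338 ≈ 3239.1 → 3239

N ≈ 3239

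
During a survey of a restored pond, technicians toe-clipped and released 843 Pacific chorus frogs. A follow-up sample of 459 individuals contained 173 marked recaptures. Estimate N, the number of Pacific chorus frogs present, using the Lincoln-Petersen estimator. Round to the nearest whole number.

N ≈ 2237

The marked fraction in the recapture sample should equal the marked fraction in the population: 173/459 = 843/N.
N = (843 × 459) / 173 = 386937 / 173 ≈ 2236.6 → 2237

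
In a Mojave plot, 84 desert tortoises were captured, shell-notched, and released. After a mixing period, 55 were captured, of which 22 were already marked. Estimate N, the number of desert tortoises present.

N = 210

N = (84 × 55) / 22 = 4620 / 22 = 210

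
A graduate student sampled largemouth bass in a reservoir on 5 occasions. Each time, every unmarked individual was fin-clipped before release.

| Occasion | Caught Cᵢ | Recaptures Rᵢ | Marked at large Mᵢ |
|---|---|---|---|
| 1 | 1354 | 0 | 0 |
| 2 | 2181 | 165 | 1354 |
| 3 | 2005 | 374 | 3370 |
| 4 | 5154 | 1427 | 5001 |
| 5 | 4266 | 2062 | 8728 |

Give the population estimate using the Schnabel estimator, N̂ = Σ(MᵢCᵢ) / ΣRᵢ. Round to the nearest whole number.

Σ MᵢCᵢ = 0·1354 + 1354·2181 + 3370·2005 + 5001·5154 + 8728·4266 = 0 + 2953074 + 6756850 + 25775154 + 37233648 = 72718726
Σ Rᵢ = 0 + 165 + 374 + 1427 + 2062 = 4028
N̂ = 72718726 / 4028 ≈ 18053.3 → 18053

N ≈ 18,053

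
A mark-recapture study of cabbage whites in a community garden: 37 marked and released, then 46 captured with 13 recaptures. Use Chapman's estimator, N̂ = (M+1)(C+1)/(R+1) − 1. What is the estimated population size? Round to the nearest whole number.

N̂ = (37+1)(46+1)/(13+1) − 1 = 38·47/14 − 1
= 1786/14 − 1 ≈ 127.6 − 1 ≈ 126.6 → 127

N ≈ 127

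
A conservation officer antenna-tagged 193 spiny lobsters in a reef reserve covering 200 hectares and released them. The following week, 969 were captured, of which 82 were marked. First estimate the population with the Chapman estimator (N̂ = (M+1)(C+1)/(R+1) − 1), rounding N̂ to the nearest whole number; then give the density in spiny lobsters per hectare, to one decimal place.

N̂ = 194·970/83 − 1 = 188180/83 − 1 ≈ 2266.2 → 2266
Density = N̂ / area = 2266 / 200 ≈ 11.33 → 11.3 per hectare

density ≈ 11.3 spiny lobsters per hectare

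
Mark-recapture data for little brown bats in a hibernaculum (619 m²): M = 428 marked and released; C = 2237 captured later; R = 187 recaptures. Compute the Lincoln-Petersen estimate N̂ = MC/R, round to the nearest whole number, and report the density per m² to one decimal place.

density ≈ 8.3 little brown bats per m²

N̂ = 428·2237/187 = 957436/187 ≈ 5120.0 → 5120
Density = N̂ / area = 5120 / 619 ≈ 8.27 → 8.3 per m²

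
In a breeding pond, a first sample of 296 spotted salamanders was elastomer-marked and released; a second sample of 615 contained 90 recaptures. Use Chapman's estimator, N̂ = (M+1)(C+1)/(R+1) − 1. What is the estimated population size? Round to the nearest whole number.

N ≈ 2009

N̂ = (296+1)(615+1)/(90+1) − 1 = 297·616/91 − 1
= 182952/91 − 1 ≈ 2010.46 − 1 ≈ 2009.46 → 2009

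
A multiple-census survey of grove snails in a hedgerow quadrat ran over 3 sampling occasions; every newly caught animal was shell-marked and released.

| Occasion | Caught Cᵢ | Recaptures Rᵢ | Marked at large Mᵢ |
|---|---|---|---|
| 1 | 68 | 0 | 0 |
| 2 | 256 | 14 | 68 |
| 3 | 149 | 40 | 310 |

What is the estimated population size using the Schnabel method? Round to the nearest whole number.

N ≈ 1178

Σ MᵢCᵢ = 0·68 + 68·256 + 310·149 = 0 + 17408 + 46190 = 63598
Σ Rᵢ = 0 + 14 + 40 = 54
N̂ = 63598 / 54 ≈ 1177.7 → 1178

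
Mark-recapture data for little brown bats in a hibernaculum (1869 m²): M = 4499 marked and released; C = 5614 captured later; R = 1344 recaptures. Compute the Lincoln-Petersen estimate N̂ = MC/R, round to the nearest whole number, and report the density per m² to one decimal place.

density ≈ 10.1 little brown bats per m²

N̂ = 4499·5614/1344 = 25257386/1344 ≈ 18792.7 → 18793
Density = N̂ / area = 18793 / 1869 ≈ 10.06 → 10.1 per m²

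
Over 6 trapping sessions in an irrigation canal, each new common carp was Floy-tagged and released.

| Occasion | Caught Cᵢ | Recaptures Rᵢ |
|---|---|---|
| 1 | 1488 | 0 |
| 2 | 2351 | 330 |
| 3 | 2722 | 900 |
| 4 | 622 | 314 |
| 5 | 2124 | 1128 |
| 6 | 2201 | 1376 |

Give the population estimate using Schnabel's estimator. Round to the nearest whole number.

Marked at large before each occasion: Mᵢ = Σⱼ<ᵢ (Cⱼ − Rⱼ) → M1=0, M2=1488, M3=3509, M4=5331, M5=5639, M6=6635
Σ MᵢCᵢ = 0·1488 + 1488·2351 + 3509·2722 + 5331·622 + 5639·2124 + 6635·2201 = 0 + 3498288 + 9551498 + 3315882 + 11977236 + 14603635 = 42946539
Σ Rᵢ = 0 + 330 + 900 + 314 + 1128 + 1376 = 4048
N̂ = 42946539 / 4048 ≈ 10609.3 → 10609

N ≈ 10,609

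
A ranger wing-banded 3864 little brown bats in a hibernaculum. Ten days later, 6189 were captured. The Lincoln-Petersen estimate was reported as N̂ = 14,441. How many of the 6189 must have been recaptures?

From N = M·C/R: R = M·C / N = 3864·6189 / 14441 = 23914296 / 14441 = 1656.

R = 1656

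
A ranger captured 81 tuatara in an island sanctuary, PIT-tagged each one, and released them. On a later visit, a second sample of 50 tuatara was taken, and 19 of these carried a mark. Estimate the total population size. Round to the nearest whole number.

N ≈ 213

N = (81 × 50) / 19 = 4050 / 19 ≈ 213.2 → 213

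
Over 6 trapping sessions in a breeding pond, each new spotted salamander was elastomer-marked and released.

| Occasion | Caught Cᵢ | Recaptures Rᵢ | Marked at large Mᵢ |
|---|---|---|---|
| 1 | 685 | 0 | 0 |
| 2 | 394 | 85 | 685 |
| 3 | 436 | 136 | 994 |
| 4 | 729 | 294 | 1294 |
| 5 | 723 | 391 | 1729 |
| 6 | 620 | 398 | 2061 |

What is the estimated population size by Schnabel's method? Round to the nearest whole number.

Σ MᵢCᵢ = 0·685 + 685·394 + 994·436 + 1294·729 + 1729·723 + 2061·620 = 0 + 269890 + 433384 + 943326 + 1250067 + 1277820 = 4174487
Σ Rᵢ = 0 + 85 + 136 + 294 + 391 + 398 = 1304
N̂ = 4174487 / 1304 ≈ 3201.3 → 3201

N ≈ 3201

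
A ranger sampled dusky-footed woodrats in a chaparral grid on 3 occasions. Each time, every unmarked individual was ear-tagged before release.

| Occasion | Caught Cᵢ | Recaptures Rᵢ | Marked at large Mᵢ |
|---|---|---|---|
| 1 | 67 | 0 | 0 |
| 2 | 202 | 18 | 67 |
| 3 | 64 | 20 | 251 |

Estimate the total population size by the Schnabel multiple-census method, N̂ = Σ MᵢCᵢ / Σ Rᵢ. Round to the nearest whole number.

N ≈ 779

Σ MᵢCᵢ = 0·67 + 67·202 + 251·64 = 0 + 13534 + 16064 = 29598
Σ Rᵢ = 0 + 18 + 20 = 38
N̂ = 29598 / 38 ≈ 778.9 → 779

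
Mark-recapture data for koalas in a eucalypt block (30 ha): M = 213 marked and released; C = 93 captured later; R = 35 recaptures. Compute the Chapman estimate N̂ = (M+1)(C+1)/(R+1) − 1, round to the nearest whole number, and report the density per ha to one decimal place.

N̂ = 214·94/36 − 1 = 20116/36 − 1 ≈ 557.8 → 558
Density = N̂ / area = 558 / 30 ≈ 18.60 → 18.6 per ha

density ≈ 18.6 koalas per ha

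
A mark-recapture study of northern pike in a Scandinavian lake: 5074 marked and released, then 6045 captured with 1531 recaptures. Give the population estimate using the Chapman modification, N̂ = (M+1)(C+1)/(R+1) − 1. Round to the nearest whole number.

N ≈ 20,027

N̂ = (5074+1)(6045+1)/(1531+1) − 1 = 5075·6046/1532 − 1
= 30683450/1532 − 1 ≈ 20028.4 − 1 ≈ 20027.4 → 20027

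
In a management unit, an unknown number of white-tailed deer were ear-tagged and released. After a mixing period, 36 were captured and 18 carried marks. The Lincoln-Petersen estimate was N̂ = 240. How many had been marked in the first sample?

M = 120

From N = M·C/R: M = N·R / C = 240·18 / 36 = 4320 / 36 = 120.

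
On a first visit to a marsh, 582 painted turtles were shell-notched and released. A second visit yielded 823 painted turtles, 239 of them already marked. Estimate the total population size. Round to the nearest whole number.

The marked fraction in the recapture sample should equal the marked fraction in the population: 239/823 = 582/N.
N = (582 × 823) / 239 = 478986 / 239 ≈ 2004.1 → 2004

N ≈ 2004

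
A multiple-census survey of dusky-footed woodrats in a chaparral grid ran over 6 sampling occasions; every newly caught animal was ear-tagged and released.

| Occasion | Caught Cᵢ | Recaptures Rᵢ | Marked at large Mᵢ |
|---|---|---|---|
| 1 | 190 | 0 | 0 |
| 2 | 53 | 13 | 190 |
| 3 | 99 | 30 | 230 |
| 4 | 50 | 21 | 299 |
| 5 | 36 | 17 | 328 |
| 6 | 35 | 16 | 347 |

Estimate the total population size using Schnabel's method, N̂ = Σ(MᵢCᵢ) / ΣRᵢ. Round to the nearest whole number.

Σ MᵢCᵢ = 0·190 + 190·53 + 230·99 + 299·50 + 328·36 + 347·35 = 0 + 10070 + 22770 + 14950 + 11808 + 12145 = 71743
Σ Rᵢ = 0 + 13 + 30 + 21 + 17 + 16 = 97
N̂ = 71743 / 97 ≈ 739.6 → 740

N ≈ 740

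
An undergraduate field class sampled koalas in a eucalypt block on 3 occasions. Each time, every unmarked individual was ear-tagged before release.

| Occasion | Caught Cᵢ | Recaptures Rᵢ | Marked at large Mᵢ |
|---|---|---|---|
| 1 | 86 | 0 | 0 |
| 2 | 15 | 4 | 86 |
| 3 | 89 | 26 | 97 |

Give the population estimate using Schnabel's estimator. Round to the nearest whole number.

Σ MᵢCᵢ = 0·86 + 86·15 + 97·89 = 0 + 1290 + 8633 = 9923
Σ Rᵢ = 0 + 4 + 26 = 30
N̂ = 9923 / 30 ≈ 330.8 → 331

N ≈ 331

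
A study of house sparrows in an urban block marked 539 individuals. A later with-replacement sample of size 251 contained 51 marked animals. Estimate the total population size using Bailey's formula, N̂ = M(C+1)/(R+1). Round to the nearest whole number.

N ≈ 2612

N̂ = 539·(251+1)/(51+1) = 539·252/52 = 135828/52 ≈ 2612.1 → 2612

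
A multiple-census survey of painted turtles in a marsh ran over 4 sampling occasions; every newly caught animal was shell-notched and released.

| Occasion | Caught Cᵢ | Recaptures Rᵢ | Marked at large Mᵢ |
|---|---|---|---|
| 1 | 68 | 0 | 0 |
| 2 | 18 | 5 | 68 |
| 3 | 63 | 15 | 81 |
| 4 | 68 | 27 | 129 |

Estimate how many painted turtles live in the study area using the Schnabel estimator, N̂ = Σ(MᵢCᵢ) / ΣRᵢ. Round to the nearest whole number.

N ≈ 321

Σ MᵢCᵢ = 0·68 + 68·18 + 81·63 + 129·68 = 0 + 1224 + 5103 + 8772 = 15099
Σ Rᵢ = 0 + 5 + 15 + 27 = 47
N̂ = 15099 / 47 ≈ 321.3 → 321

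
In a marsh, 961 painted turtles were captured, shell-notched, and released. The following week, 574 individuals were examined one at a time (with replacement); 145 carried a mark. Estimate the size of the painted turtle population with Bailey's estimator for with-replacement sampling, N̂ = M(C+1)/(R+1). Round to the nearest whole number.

N ≈ 3785

N̂ = 961·(574+1)/(145+1) = 961·575/146 = 552575/146 ≈ 3784.8 → 3785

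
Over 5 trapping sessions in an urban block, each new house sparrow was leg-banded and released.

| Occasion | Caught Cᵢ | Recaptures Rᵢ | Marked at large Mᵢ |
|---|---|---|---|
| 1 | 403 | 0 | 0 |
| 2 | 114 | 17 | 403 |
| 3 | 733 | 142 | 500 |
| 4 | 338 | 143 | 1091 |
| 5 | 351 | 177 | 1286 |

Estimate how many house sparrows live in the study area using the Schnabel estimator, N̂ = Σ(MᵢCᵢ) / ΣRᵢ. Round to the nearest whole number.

Σ MᵢCᵢ = 0·403 + 403·114 + 500·733 + 1091·338 + 1286·351 = 0 + 45942 + 366500 + 368758 + 451386 = 1232586
Σ Rᵢ = 0 + 17 + 142 + 143 + 177 = 479
N̂ = 1232586 / 479 ≈ 2573.2 → 2573

N ≈ 2573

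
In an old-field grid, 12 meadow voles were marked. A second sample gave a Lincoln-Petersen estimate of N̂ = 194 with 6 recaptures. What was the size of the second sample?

From N = M·C/R: C = N·R / M = 194·6 / 12 = 1164 / 12 = 97.

C = 97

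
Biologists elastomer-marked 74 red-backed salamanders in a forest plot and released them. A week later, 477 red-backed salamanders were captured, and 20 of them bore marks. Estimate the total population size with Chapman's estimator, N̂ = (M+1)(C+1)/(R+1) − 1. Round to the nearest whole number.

N̂ = (74+1)(477+1)/(20+1) − 1 = 75·478/21 − 1
= 35850/21 − 1 ≈ 1707.1 − 1 ≈ 1706.1 → 1706

N ≈ 1706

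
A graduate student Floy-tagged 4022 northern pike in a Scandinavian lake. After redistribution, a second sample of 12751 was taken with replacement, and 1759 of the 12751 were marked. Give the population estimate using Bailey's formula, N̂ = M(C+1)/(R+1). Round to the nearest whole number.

N̂ = 4022·(12751+1)/(1759+1) = 4022·12752/1760 = 51288544/1760 ≈ 29141.2 → 29141

N ≈ 29,141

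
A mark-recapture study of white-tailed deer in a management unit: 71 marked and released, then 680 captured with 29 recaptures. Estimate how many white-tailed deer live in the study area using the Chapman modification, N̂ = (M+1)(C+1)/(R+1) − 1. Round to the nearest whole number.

N ≈ 1633

N̂ = (71+1)(680+1)/(29+1) − 1 = 72·681/30 − 1
= 49032/30 − 1 ≈ 1634.4 − 1 ≈ 1633.4 → 1633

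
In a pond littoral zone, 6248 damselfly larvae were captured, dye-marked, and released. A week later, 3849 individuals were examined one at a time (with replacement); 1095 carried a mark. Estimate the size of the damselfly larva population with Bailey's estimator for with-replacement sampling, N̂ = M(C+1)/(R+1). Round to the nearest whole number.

N̂ = 6248·(3849+1)/(1095+1) = 6248·3850/1096 = 24054800/1096 ≈ 21947.8 → 21948

N ≈ 21,948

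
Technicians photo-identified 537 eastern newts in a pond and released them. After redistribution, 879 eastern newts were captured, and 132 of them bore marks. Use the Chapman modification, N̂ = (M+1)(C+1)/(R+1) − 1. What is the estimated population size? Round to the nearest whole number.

N ≈ 3559

N̂ = (537+1)(879+1)/(132+1) − 1 = 538·880/133 − 1
= 473440/133 − 1 ≈ 3559.7 − 1 ≈ 3558.7 → 3559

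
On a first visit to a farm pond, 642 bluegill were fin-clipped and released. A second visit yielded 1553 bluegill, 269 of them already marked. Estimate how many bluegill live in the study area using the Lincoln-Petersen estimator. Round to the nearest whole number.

N ≈ 3706

N = (642 × 1553) / 269 = 997026 / 269 ≈ 3706.4 → 3706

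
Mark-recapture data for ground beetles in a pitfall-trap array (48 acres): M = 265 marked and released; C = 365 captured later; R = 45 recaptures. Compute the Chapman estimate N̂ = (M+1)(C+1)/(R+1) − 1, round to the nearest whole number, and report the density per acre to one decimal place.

density ≈ 44.1 ground beetles per acre

N̂ = 266·366/46 − 1 = 97356/46 − 1 ≈ 2115.4 → 2115
Density = N̂ / area = 2115 / 48 ≈ 44.06 → 44.1 per acre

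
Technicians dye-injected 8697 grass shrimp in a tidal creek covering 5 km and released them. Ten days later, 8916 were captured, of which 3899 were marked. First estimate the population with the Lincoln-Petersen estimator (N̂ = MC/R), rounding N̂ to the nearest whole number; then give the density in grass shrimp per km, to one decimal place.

density ≈ 3977.6 grass shrimp per km

N̂ = 8697·8916/3899 = 77542452/3899 ≈ 19887.8 → 19888
Density = N̂ / area = 19888 / 5 ≈ 3977.60 → 3977.6 per km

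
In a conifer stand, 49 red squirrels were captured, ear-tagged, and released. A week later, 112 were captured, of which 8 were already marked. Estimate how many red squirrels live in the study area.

N = 686

Lincoln-Petersen assumes M/N = R/C, so N = M·C / R.
N = (49 × 112) / 8 = 5488 / 8 = 686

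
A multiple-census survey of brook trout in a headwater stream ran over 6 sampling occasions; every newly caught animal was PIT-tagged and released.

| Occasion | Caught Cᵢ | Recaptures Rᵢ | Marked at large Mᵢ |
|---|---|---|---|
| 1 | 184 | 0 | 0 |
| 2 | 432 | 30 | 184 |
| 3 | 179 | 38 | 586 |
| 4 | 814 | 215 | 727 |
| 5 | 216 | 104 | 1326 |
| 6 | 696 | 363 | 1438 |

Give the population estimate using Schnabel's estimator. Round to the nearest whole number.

Σ MᵢCᵢ = 0·184 + 184·432 + 586·179 + 727·814 + 1326·216 + 1438·696 = 0 + 79488 + 104894 + 591778 + 286416 + 1000848 = 2063424
Σ Rᵢ = 0 + 30 + 38 + 215 + 104 + 363 = 750
N̂ = 2063424 / 750 ≈ 2751.2 → 2751

N ≈ 2751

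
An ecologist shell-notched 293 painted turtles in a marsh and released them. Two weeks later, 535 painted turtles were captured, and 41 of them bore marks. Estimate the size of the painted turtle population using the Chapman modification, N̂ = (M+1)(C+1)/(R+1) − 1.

N̂ = (293+1)(535+1)/(41+1) − 1 = 294·536/42 − 1
= 157584/42 − 1 = 3752 − 1 = 3751

N = 3751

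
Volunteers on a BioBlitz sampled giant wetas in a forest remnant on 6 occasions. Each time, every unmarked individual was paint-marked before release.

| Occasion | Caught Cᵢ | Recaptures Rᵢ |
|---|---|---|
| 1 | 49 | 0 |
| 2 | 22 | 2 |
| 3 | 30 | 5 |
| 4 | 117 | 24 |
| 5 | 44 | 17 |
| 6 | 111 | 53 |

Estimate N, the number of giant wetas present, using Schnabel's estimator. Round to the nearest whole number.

N ≈ 457

Marked at large before each occasion: Mᵢ = Σⱼ<ᵢ (Cⱼ − Rⱼ) → M1=0, M2=49, M3=69, M4=94, M5=187, M6=214
Σ MᵢCᵢ = 0·49 + 49·22 + 69·30 + 94·117 + 187·44 + 214·111 = 0 + 1078 + 2070 + 10998 + 8228 + 23754 = 46128
Σ Rᵢ = 0 + 2 + 5 + 24 + 17 + 53 = 101
N̂ = 46128 / 101 ≈ 456.7 → 457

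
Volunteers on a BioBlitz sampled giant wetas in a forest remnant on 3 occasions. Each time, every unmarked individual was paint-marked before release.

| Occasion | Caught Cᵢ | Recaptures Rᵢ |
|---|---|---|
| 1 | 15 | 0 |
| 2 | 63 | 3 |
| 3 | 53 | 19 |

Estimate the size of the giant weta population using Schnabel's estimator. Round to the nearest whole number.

Marked at large before each occasion: Mᵢ = Σⱼ<ᵢ (Cⱼ − Rⱼ) → M1=0, M2=15, M3=75
Σ MᵢCᵢ = 0·15 + 15·63 + 75·53 = 0 + 945 + 3975 = 4920
Σ Rᵢ = 0 + 3 + 19 = 22
N̂ = 4920 / 22 ≈ 223.6 → 224

N ≈ 224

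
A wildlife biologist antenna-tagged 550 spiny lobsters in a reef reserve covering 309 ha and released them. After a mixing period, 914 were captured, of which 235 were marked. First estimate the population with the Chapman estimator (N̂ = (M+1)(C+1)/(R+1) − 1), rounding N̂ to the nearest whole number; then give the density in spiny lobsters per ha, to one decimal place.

N̂ = 551·915/236 − 1 = 504165/236 − 1 ≈ 2135.3 → 2135
Density = N̂ / area = 2135 / 309 ≈ 6.91 → 6.9 per ha

density ≈ 6.9 spiny lobsters per ha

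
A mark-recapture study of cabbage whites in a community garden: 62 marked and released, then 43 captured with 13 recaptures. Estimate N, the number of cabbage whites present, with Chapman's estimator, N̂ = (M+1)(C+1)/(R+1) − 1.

N = 197

N̂ = (62+1)(43+1)/(13+1) − 1 = 63·44/14 − 1
= 2772/14 − 1 = 198 − 1 = 197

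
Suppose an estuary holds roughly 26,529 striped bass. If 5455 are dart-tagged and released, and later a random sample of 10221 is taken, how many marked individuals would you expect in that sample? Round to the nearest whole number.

expected recaptures ≈ 2102

The marked fraction of the population is 5455/26529, so in a sample of 10221 expect C·(M/N) marked.
E[R] = 5455 × 10221 / 26529 = 55755555 / 26529 ≈ 2101.7 → 2102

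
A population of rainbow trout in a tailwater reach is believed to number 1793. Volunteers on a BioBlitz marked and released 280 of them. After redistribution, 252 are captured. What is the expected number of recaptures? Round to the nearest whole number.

expected recaptures ≈ 39

The marked fraction of the population is 280/1793, so in a sample of 252 expect C·(M/N) marked.
E[R] = 280 × 252 / 1793 = 70560 / 1793 ≈ 39.4 → 39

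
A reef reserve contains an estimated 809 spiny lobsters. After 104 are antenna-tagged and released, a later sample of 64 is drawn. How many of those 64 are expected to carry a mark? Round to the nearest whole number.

expected recaptures ≈ 8

Expected recaptures E[R] = M·C / N.
E[R] = 104 × 64 / 809 = 6656 / 809 ≈ 8.2 → 8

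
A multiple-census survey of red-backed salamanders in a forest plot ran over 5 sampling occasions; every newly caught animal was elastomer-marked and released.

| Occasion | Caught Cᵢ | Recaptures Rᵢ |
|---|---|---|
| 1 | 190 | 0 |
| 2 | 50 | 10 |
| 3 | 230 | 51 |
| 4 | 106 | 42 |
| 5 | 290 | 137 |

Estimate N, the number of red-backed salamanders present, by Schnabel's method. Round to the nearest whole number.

Marked at large before each occasion: Mᵢ = Σⱼ<ᵢ (Cⱼ − Rⱼ) → M1=0, M2=190, M3=230, M4=409, M5=473
Σ MᵢCᵢ = 0·190 + 190·50 + 230·230 + 409·106 + 473·290 = 0 + 9500 + 52900 + 43354 + 137170 = 242924
Σ Rᵢ = 0 + 10 + 51 + 42 + 137 = 240
N̂ = 242924 / 240 ≈ 1012.2 → 1012

N ≈ 1012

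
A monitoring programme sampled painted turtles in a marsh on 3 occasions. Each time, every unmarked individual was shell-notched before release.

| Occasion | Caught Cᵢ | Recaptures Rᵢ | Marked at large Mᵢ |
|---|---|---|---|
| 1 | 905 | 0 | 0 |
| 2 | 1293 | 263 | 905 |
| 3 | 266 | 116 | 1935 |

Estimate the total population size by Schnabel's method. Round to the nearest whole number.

N ≈ 4446

Σ MᵢCᵢ = 0·905 + 905·1293 + 1935·266 = 0 + 1170165 + 514710 = 1684875
Σ Rᵢ = 0 + 263 + 116 = 379
N̂ = 1684875 / 379 ≈ 4445.6 → 4446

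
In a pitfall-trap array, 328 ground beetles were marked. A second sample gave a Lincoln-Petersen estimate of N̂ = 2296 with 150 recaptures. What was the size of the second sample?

From N = M·C/R: C = N·R / M = 2296·150 / 328 = 344400 / 328 = 1050.

C = 1050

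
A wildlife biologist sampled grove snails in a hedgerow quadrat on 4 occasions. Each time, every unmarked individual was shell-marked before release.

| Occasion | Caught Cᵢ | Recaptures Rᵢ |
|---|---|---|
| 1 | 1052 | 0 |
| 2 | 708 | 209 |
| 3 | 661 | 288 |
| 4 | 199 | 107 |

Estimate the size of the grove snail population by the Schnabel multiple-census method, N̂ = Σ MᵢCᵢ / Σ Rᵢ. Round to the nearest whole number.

Marked at large before each occasion: Mᵢ = Σⱼ<ᵢ (Cⱼ − Rⱼ) → M1=0, M2=1052, M3=1551, M4=1924
Σ MᵢCᵢ = 0·1052 + 1052·708 + 1551·661 + 1924·199 = 0 + 744816 + 1025211 + 382876 = 2152903
Σ Rᵢ = 0 + 209 + 288 + 107 = 604
N̂ = 2152903 / 604 ≈ 3564.4 → 3564

N ≈ 3564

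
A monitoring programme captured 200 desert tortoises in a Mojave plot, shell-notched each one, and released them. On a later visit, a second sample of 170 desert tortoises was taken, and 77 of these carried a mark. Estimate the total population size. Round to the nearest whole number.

N ≈ 442

Lincoln-Petersen assumes M/N = R/C, so N = M·C / R.
N = (200 × 170) / 77 = 34000 / 77 ≈ 441.6 → 442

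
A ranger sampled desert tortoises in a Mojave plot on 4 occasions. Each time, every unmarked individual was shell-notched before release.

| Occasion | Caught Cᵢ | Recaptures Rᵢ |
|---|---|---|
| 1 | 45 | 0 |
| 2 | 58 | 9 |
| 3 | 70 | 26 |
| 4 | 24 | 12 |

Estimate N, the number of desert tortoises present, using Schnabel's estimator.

N = 266

Marked at large before each occasion: Mᵢ = Σⱼ<ᵢ (Cⱼ − Rⱼ) → M1=0, M2=45, M3=94, M4=138
Σ MᵢCᵢ = 0·45 + 45·58 + 94·70 + 138·24 = 0 + 2610 + 6580 + 3312 = 12502
Σ Rᵢ = 0 + 9 + 26 + 12 = 47
N̂ = 12502 / 47 = 266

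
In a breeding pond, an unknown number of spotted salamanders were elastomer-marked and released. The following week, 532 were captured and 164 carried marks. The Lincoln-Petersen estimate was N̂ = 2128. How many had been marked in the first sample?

From N = M·C/R: M = N·R / C = 2128·164 / 532 = 348992 / 532 = 656.

M = 656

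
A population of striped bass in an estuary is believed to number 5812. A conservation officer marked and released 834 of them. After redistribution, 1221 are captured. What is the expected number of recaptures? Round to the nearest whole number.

expected recaptures ≈ 175

The marked fraction of the population is 834/5812, so in a sample of 1221 expect C·(M/N) marked.
E[R] = 834 × 1221 / 5812 = 1018314 / 5812 ≈ 175.2 → 175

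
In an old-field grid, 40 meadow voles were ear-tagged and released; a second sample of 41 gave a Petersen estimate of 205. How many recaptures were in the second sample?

From N = M·C/R: R = M·C / N = 40·41 / 205 = 1640 / 205 = 8.

R = 8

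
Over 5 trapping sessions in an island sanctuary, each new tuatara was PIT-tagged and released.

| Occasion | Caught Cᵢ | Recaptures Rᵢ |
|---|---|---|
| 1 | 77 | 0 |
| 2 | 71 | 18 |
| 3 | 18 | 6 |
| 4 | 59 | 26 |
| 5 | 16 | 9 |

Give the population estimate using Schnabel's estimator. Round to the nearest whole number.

Marked at large before each occasion: Mᵢ = Σⱼ<ᵢ (Cⱼ − Rⱼ) → M1=0, M2=77, M3=130, M4=142, M5=175
Σ MᵢCᵢ = 0·77 + 77·71 + 130·18 + 142·59 + 175·16 = 0 + 5467 + 2340 + 8378 + 2800 = 18985
Σ Rᵢ = 0 + 18 + 6 + 26 + 9 = 59
N̂ = 18985 / 59 ≈ 321.8 → 322

N ≈ 322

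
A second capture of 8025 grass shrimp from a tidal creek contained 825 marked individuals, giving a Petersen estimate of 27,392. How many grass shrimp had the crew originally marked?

From N = M·C/R: M = N·R / C = 27392·825 / 8025 = 22598400 / 8025 = 2816.

M = 2816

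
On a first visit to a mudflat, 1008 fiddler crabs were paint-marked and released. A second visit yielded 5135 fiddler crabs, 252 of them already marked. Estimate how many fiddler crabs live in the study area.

N = 20,540

N = (1008 × 5135) / 252 = 5176080 / 252 = 20540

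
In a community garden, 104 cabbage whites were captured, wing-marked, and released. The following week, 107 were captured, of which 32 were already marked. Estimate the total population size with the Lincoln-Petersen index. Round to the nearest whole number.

N ≈ 348

The marked fraction in the recapture sample should equal the marked fraction in the population: 32/107 = 104/N.
N = (104 × 107) / 32 = 11128 / 32 ≈ 347.8 → 348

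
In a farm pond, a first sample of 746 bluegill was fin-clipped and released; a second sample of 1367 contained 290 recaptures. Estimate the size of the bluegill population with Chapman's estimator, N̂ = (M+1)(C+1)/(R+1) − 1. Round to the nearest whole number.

N̂ = (746+1)(1367+1)/(290+1) − 1 = 747·1368/291 − 1
= 1021896/291 − 1 ≈ 3511.7 − 1 ≈ 3510.7 → 3511

N ≈ 3511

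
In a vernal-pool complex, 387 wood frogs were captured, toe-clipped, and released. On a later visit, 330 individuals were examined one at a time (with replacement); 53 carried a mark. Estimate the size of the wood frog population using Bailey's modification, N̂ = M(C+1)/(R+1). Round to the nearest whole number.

N ≈ 2372

N̂ = 387·(330+1)/(53+1) = 387·331/54 = 128097/54 ≈ 2372.2 → 2372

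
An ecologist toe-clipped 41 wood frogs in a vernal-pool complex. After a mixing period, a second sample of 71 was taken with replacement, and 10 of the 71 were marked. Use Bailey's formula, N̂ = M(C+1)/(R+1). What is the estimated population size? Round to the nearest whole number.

N̂ = 41·(71+1)/(10+1) = 41·72/11 = 2952/11 ≈ 268.4 → 268

N ≈ 268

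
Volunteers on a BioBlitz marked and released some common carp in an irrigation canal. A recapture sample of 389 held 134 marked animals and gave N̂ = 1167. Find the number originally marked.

M = 402

From N = M·C/R: M = N·R / C = 1167·134 / 389 = 156378 / 389 = 402.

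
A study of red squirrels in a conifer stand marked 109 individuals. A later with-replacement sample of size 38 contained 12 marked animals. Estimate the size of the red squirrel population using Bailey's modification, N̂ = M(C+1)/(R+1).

N = 327

N̂ = 109·(38+1)/(12+1) = 109·39/13 = 4251/13 = 327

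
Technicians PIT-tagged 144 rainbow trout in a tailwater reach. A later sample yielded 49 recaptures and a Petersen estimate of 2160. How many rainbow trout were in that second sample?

C = 735

From N = M·C/R: C = N·R / M = 2160·49 / 144 = 105840 / 144 = 735.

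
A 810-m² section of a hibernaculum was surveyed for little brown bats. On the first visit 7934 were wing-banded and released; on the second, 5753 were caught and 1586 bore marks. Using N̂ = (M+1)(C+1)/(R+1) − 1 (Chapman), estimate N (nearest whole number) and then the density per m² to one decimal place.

N̂ = 7935·5754/1587 − 1 = 45657990/1587 − 1 = 28769
Density = N̂ / area = 28769 / 810 ≈ 35.52 → 35.5 per m²

density ≈ 35.5 little brown bats per m²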